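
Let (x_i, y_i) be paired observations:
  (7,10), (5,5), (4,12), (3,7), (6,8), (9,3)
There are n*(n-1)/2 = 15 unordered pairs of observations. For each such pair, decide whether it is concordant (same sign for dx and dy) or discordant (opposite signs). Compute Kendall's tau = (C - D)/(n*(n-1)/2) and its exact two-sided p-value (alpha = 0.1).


Step 1: Enumerate the 15 unordered pairs (i,j) with i<j and classify each by sign(x_j-x_i) * sign(y_j-y_i).
  (1,2):dx=-2,dy=-5->C; (1,3):dx=-3,dy=+2->D; (1,4):dx=-4,dy=-3->C; (1,5):dx=-1,dy=-2->C
  (1,6):dx=+2,dy=-7->D; (2,3):dx=-1,dy=+7->D; (2,4):dx=-2,dy=+2->D; (2,5):dx=+1,dy=+3->C
  (2,6):dx=+4,dy=-2->D; (3,4):dx=-1,dy=-5->C; (3,5):dx=+2,dy=-4->D; (3,6):dx=+5,dy=-9->D
  (4,5):dx=+3,dy=+1->C; (4,6):dx=+6,dy=-4->D; (5,6):dx=+3,dy=-5->D
Step 2: C = 6, D = 9, total pairs = 15.
Step 3: tau = (C - D)/(n(n-1)/2) = (6 - 9)/15 = -0.200000.
Step 4: Exact two-sided p-value (enumerate n! = 720 permutations of y under H0): p = 0.719444.
Step 5: alpha = 0.1. fail to reject H0.

tau_b = -0.2000 (C=6, D=9), p = 0.719444, fail to reject H0.


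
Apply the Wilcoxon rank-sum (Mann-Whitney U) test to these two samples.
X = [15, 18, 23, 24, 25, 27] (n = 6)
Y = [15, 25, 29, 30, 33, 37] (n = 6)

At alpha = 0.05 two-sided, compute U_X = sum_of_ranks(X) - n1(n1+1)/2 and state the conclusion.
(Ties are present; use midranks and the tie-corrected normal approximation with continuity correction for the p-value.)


Step 1: Combine and sort all 12 observations; assign midranks.
sorted (value, group): (15,X), (15,Y), (18,X), (23,X), (24,X), (25,X), (25,Y), (27,X), (29,Y), (30,Y), (33,Y), (37,Y)
ranks: 15->1.5, 15->1.5, 18->3, 23->4, 24->5, 25->6.5, 25->6.5, 27->8, 29->9, 30->10, 33->11, 37->12
Step 2: Rank sum for X: R1 = 1.5 + 3 + 4 + 5 + 6.5 + 8 = 28.
Step 3: U_X = R1 - n1(n1+1)/2 = 28 - 6*7/2 = 28 - 21 = 7.
       U_Y = n1*n2 - U_X = 36 - 7 = 29.
Step 4: Ties are present, so use the tie-corrected normal approximation (with continuity correction) for the p-value.
Step 5: p-value = 0.091554; compare to alpha = 0.05. fail to reject H0.

U_X = 7, p = 0.091554, fail to reject H0 at alpha = 0.05.


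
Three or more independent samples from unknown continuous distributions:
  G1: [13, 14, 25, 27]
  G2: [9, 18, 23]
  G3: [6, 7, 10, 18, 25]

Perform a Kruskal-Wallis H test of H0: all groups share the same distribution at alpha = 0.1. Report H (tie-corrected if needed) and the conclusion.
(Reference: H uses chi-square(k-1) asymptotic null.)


Step 1: Combine all N = 12 observations and assign midranks.
sorted (value, group, rank): (6,G3,1), (7,G3,2), (9,G2,3), (10,G3,4), (13,G1,5), (14,G1,6), (18,G2,7.5), (18,G3,7.5), (23,G2,9), (25,G1,10.5), (25,G3,10.5), (27,G1,12)
Step 2: Sum ranks within each group.
R_1 = 33.5 (n_1 = 4)
R_2 = 19.5 (n_2 = 3)
R_3 = 25 (n_3 = 5)
Step 3: H = 12/(N(N+1)) * sum(R_i^2/n_i) - 3(N+1)
     = 12/(12*13) * (33.5^2/4 + 19.5^2/3 + 25^2/5) - 3*13
     = 0.076923 * 532.312 - 39
     = 1.947115.
Step 4: Ties present; correction factor C = 1 - 12/(12^3 - 12) = 0.993007. Corrected H = 1.947115 / 0.993007 = 1.960827.
Step 5: Under H0, H ~ chi^2(2); p-value = 0.375156.
Step 6: alpha = 0.1. fail to reject H0.

H = 1.9608, df = 2, p = 0.375156, fail to reject H0.


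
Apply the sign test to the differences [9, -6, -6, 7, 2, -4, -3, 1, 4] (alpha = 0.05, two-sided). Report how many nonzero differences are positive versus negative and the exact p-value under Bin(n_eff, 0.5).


Step 1: Discard zero differences. Original n = 9; n_eff = number of nonzero differences = 9.
Nonzero differences (with sign): +9, -6, -6, +7, +2, -4, -3, +1, +4
Step 2: Count signs: positive = 5, negative = 4.
Step 3: Under H0: P(positive) = 0.5, so the number of positives S ~ Bin(9, 0.5).
Step 4: Two-sided exact p-value = sum of Bin(9,0.5) probabilities at or below the observed probability = 1.000000.
Step 5: alpha = 0.05. fail to reject H0.

n_eff = 9, pos = 5, neg = 4, p = 1.000000, fail to reject H0.


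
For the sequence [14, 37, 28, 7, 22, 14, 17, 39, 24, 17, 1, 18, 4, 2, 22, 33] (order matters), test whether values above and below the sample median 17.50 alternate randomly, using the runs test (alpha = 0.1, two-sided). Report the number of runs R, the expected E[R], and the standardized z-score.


Step 1: Compute median = 17.50; label A = above, B = below.
Labels in order: BAABABBAABBABBAA  (n_A = 8, n_B = 8)
Step 2: Count runs R = 10.
Step 3: Under H0 (random ordering), E[R] = 2*n_A*n_B/(n_A+n_B) + 1 = 2*8*8/16 + 1 = 9.0000.
        Var[R] = 2*n_A*n_B*(2*n_A*n_B - n_A - n_B) / ((n_A+n_B)^2 * (n_A+n_B-1)) = 14336/3840 = 3.7333.
        SD[R] = 1.9322.
Step 4: Continuity-corrected z = (R - 0.5 - E[R]) / SD[R] = (10 - 0.5 - 9.0000) / 1.9322 = 0.2588.
Step 5: Two-sided p-value via normal approximation = 2*(1 - Phi(|z|)) = 0.795809.
Step 6: alpha = 0.1. fail to reject H0.

R = 10, z = 0.2588, p = 0.795809, fail to reject H0.


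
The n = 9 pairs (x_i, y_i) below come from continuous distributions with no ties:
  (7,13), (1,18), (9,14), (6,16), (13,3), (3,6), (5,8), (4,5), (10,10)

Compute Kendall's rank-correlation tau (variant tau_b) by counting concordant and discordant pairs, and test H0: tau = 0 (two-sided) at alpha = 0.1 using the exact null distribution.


Step 1: Enumerate the 36 unordered pairs (i,j) with i<j and classify each by sign(x_j-x_i) * sign(y_j-y_i).
  (1,2):dx=-6,dy=+5->D; (1,3):dx=+2,dy=+1->C; (1,4):dx=-1,dy=+3->D; (1,5):dx=+6,dy=-10->D
  (1,6):dx=-4,dy=-7->C; (1,7):dx=-2,dy=-5->C; (1,8):dx=-3,dy=-8->C; (1,9):dx=+3,dy=-3->D
  (2,3):dx=+8,dy=-4->D; (2,4):dx=+5,dy=-2->D; (2,5):dx=+12,dy=-15->D; (2,6):dx=+2,dy=-12->D
  (2,7):dx=+4,dy=-10->D; (2,8):dx=+3,dy=-13->D; (2,9):dx=+9,dy=-8->D; (3,4):dx=-3,dy=+2->D
  (3,5):dx=+4,dy=-11->D; (3,6):dx=-6,dy=-8->C; (3,7):dx=-4,dy=-6->C; (3,8):dx=-5,dy=-9->C
  (3,9):dx=+1,dy=-4->D; (4,5):dx=+7,dy=-13->D; (4,6):dx=-3,dy=-10->C; (4,7):dx=-1,dy=-8->C
  (4,8):dx=-2,dy=-11->C; (4,9):dx=+4,dy=-6->D; (5,6):dx=-10,dy=+3->D; (5,7):dx=-8,dy=+5->D
  (5,8):dx=-9,dy=+2->D; (5,9):dx=-3,dy=+7->D; (6,7):dx=+2,dy=+2->C; (6,8):dx=+1,dy=-1->D
  (6,9):dx=+7,dy=+4->C; (7,8):dx=-1,dy=-3->C; (7,9):dx=+5,dy=+2->C; (8,9):dx=+6,dy=+5->C
Step 2: C = 15, D = 21, total pairs = 36.
Step 3: tau = (C - D)/(n(n-1)/2) = (15 - 21)/36 = -0.166667.
Step 4: Exact two-sided p-value (enumerate n! = 362880 permutations of y under H0): p = 0.612202.
Step 5: alpha = 0.1. fail to reject H0.

tau_b = -0.1667 (C=15, D=21), p = 0.612202, fail to reject H0.


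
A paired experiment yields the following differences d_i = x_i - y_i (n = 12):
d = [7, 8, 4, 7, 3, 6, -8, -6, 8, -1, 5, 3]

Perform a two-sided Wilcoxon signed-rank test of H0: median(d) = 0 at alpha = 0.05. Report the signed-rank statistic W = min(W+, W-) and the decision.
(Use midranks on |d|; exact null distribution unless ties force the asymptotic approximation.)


Step 1: Drop any zero differences (none here) and take |d_i|.
|d| = [7, 8, 4, 7, 3, 6, 8, 6, 8, 1, 5, 3]
Step 2: Midrank |d_i| (ties get averaged ranks).
ranks: |7|->8.5, |8|->11, |4|->4, |7|->8.5, |3|->2.5, |6|->6.5, |8|->11, |6|->6.5, |8|->11, |1|->1, |5|->5, |3|->2.5
Step 3: Attach original signs; sum ranks with positive sign and with negative sign.
W+ = 8.5 + 11 + 4 + 8.5 + 2.5 + 6.5 + 11 + 5 + 2.5 = 59.5
W- = 11 + 6.5 + 1 = 18.5
(Check: W+ + W- = 78 should equal n(n+1)/2 = 78.)
Step 4: Test statistic W = min(W+, W-) = 18.5.
Step 5: Ties in |d|, so use the tie-corrected normal approximation.
        E[W] = n(n+1)/4 = 12*13/4 = 39.
        Tie groups: |d|=3 (t=2), |d|=6 (t=2), |d|=7 (t=2), |d|=8 (t=3); sum(t^3 - t) = 42.
        Var[W] = n(n+1)(2n+1)/24 - sum(t^3-t)/48 = 3900/24 - 42/48 = 161.625.
        z = (W - E[W]) / sqrt(Var[W]) = (18.5 - 39) / 12.7132 = -1.6125.
        Two-sided p = 2*Phi(z) = 0.106853.
Step 6: alpha = 0.05. fail to reject H0.

W+ = 59.5, W- = 18.5, W = min = 18.5, p = 0.106853, fail to reject H0.


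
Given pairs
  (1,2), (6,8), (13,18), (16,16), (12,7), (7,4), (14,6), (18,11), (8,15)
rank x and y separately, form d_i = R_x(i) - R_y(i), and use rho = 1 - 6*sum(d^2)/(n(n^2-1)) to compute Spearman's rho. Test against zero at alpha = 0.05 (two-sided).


Step 1: Rank x and y separately (midranks; no ties here).
rank(x): 1->1, 6->2, 13->6, 16->8, 12->5, 7->3, 14->7, 18->9, 8->4
rank(y): 2->1, 8->5, 18->9, 16->8, 7->4, 4->2, 6->3, 11->6, 15->7
Step 2: d_i = R_x(i) - R_y(i); compute d_i^2.
  (1-1)^2=0, (2-5)^2=9, (6-9)^2=9, (8-8)^2=0, (5-4)^2=1, (3-2)^2=1, (7-3)^2=16, (9-6)^2=9, (4-7)^2=9
sum(d^2) = 54.
Step 3: rho = 1 - 6*54 / (9*(9^2 - 1)) = 1 - 324/720 = 0.550000.
Step 4: Under H0, t = rho * sqrt((n-2)/(1-rho^2)) = 1.7424 ~ t(7).
Step 5: Two-sided p-value from the t-distribution with 7 df = 0.124977.
Step 6: alpha = 0.05. fail to reject H0.

rho = 0.5500, p = 0.124977, fail to reject H0 at alpha = 0.05.


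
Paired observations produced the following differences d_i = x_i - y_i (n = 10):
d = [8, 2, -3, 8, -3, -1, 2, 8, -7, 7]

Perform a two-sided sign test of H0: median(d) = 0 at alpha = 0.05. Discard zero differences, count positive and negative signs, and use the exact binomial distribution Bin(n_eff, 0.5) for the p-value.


Step 1: Discard zero differences. Original n = 10; n_eff = number of nonzero differences = 10.
Nonzero differences (with sign): +8, +2, -3, +8, -3, -1, +2, +8, -7, +7
Step 2: Count signs: positive = 6, negative = 4.
Step 3: Under H0: P(positive) = 0.5, so the number of positives S ~ Bin(10, 0.5).
Step 4: Two-sided exact p-value = sum of Bin(10,0.5) probabilities at or below the observed probability = 0.753906.
Step 5: alpha = 0.05. fail to reject H0.

n_eff = 10, pos = 6, neg = 4, p = 0.753906, fail to reject H0.


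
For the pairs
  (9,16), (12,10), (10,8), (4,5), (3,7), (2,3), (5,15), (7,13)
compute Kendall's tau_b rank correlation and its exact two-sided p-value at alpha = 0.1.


Step 1: Enumerate the 28 unordered pairs (i,j) with i<j and classify each by sign(x_j-x_i) * sign(y_j-y_i).
  (1,2):dx=+3,dy=-6->D; (1,3):dx=+1,dy=-8->D; (1,4):dx=-5,dy=-11->C; (1,5):dx=-6,dy=-9->C
  (1,6):dx=-7,dy=-13->C; (1,7):dx=-4,dy=-1->C; (1,8):dx=-2,dy=-3->C; (2,3):dx=-2,dy=-2->C
  (2,4):dx=-8,dy=-5->C; (2,5):dx=-9,dy=-3->C; (2,6):dx=-10,dy=-7->C; (2,7):dx=-7,dy=+5->D
  (2,8):dx=-5,dy=+3->D; (3,4):dx=-6,dy=-3->C; (3,5):dx=-7,dy=-1->C; (3,6):dx=-8,dy=-5->C
  (3,7):dx=-5,dy=+7->D; (3,8):dx=-3,dy=+5->D; (4,5):dx=-1,dy=+2->D; (4,6):dx=-2,dy=-2->C
  (4,7):dx=+1,dy=+10->C; (4,8):dx=+3,dy=+8->C; (5,6):dx=-1,dy=-4->C; (5,7):dx=+2,dy=+8->C
  (5,8):dx=+4,dy=+6->C; (6,7):dx=+3,dy=+12->C; (6,8):dx=+5,dy=+10->C; (7,8):dx=+2,dy=-2->D
Step 2: C = 20, D = 8, total pairs = 28.
Step 3: tau = (C - D)/(n(n-1)/2) = (20 - 8)/28 = 0.428571.
Step 4: Exact two-sided p-value (enumerate n! = 40320 permutations of y under H0): p = 0.178869.
Step 5: alpha = 0.1. fail to reject H0.

tau_b = 0.4286 (C=20, D=8), p = 0.178869, fail to reject H0.


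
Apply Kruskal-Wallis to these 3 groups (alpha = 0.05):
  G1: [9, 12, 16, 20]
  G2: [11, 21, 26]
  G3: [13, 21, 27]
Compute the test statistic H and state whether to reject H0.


Step 1: Combine all N = 10 observations and assign midranks.
sorted (value, group, rank): (9,G1,1), (11,G2,2), (12,G1,3), (13,G3,4), (16,G1,5), (20,G1,6), (21,G2,7.5), (21,G3,7.5), (26,G2,9), (27,G3,10)
Step 2: Sum ranks within each group.
R_1 = 15 (n_1 = 4)
R_2 = 18.5 (n_2 = 3)
R_3 = 21.5 (n_3 = 3)
Step 3: H = 12/(N(N+1)) * sum(R_i^2/n_i) - 3(N+1)
     = 12/(10*11) * (15^2/4 + 18.5^2/3 + 21.5^2/3) - 3*11
     = 0.109091 * 324.417 - 33
     = 2.390909.
Step 4: Ties present; correction factor C = 1 - 6/(10^3 - 10) = 0.993939. Corrected H = 2.390909 / 0.993939 = 2.405488.
Step 5: Under H0, H ~ chi^2(2); p-value = 0.300369.
Step 6: alpha = 0.05. fail to reject H0.

H = 2.4055, df = 2, p = 0.300369, fail to reject H0.


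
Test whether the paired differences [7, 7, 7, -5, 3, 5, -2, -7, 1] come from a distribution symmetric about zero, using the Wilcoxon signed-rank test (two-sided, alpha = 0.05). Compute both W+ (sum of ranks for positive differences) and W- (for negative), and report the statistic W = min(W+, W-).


Step 1: Drop any zero differences (none here) and take |d_i|.
|d| = [7, 7, 7, 5, 3, 5, 2, 7, 1]
Step 2: Midrank |d_i| (ties get averaged ranks).
ranks: |7|->7.5, |7|->7.5, |7|->7.5, |5|->4.5, |3|->3, |5|->4.5, |2|->2, |7|->7.5, |1|->1
Step 3: Attach original signs; sum ranks with positive sign and with negative sign.
W+ = 7.5 + 7.5 + 7.5 + 3 + 4.5 + 1 = 31
W- = 4.5 + 2 + 7.5 = 14
(Check: W+ + W- = 45 should equal n(n+1)/2 = 45.)
Step 4: Test statistic W = min(W+, W-) = 14.
Step 5: Ties in |d|, so use the tie-corrected normal approximation.
        E[W] = n(n+1)/4 = 9*10/4 = 22.5.
        Tie groups: |d|=5 (t=2), |d|=7 (t=4); sum(t^3 - t) = 66.
        Var[W] = n(n+1)(2n+1)/24 - sum(t^3-t)/48 = 1710/24 - 66/48 = 69.875.
        z = (W - E[W]) / sqrt(Var[W]) = (14 - 22.5) / 8.3591 = -1.0169.
        Two-sided p = 2*Phi(z) = 0.309224.
Step 6: alpha = 0.05. fail to reject H0.

W+ = 31, W- = 14, W = min = 14, p = 0.309224, fail to reject H0.


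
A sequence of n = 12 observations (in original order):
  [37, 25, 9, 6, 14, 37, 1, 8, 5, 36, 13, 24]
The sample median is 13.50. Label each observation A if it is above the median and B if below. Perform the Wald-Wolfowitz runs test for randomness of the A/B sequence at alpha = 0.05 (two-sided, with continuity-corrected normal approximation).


Step 1: Compute median = 13.50; label A = above, B = below.
Labels in order: AABBAABBBABA  (n_A = 6, n_B = 6)
Step 2: Count runs R = 7.
Step 3: Under H0 (random ordering), E[R] = 2*n_A*n_B/(n_A+n_B) + 1 = 2*6*6/12 + 1 = 7.0000.
        Var[R] = 2*n_A*n_B*(2*n_A*n_B - n_A - n_B) / ((n_A+n_B)^2 * (n_A+n_B-1)) = 4320/1584 = 2.7273.
        SD[R] = 1.6514.
Step 4: R = E[R], so z = 0 with no continuity correction.
Step 5: Two-sided p-value via normal approximation = 2*(1 - Phi(|z|)) = 1.000000.
Step 6: alpha = 0.05. fail to reject H0.

R = 7, z = 0.0000, p = 1.000000, fail to reject H0.


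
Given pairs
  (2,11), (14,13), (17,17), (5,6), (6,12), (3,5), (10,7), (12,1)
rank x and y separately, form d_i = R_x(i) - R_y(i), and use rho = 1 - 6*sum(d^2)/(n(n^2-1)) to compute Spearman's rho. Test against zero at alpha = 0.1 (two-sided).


Step 1: Rank x and y separately (midranks; no ties here).
rank(x): 2->1, 14->7, 17->8, 5->3, 6->4, 3->2, 10->5, 12->6
rank(y): 11->5, 13->7, 17->8, 6->3, 12->6, 5->2, 7->4, 1->1
Step 2: d_i = R_x(i) - R_y(i); compute d_i^2.
  (1-5)^2=16, (7-7)^2=0, (8-8)^2=0, (3-3)^2=0, (4-6)^2=4, (2-2)^2=0, (5-4)^2=1, (6-1)^2=25
sum(d^2) = 46.
Step 3: rho = 1 - 6*46 / (8*(8^2 - 1)) = 1 - 276/504 = 0.452381.
Step 4: Under H0, t = rho * sqrt((n-2)/(1-rho^2)) = 1.2425 ~ t(6).
Step 5: Two-sided p-value from the t-distribution with 6 df = 0.260405.
Step 6: alpha = 0.1. fail to reject H0.

rho = 0.4524, p = 0.260405, fail to reject H0 at alpha = 0.1.


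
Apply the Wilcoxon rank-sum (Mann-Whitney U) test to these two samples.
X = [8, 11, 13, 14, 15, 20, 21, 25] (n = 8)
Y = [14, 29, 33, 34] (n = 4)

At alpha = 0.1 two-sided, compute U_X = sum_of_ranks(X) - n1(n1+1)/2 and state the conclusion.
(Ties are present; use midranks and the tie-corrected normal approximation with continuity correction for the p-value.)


Step 1: Combine and sort all 12 observations; assign midranks.
sorted (value, group): (8,X), (11,X), (13,X), (14,X), (14,Y), (15,X), (20,X), (21,X), (25,X), (29,Y), (33,Y), (34,Y)
ranks: 8->1, 11->2, 13->3, 14->4.5, 14->4.5, 15->6, 20->7, 21->8, 25->9, 29->10, 33->11, 34->12
Step 2: Rank sum for X: R1 = 1 + 2 + 3 + 4.5 + 6 + 7 + 8 + 9 = 40.5.
Step 3: U_X = R1 - n1(n1+1)/2 = 40.5 - 8*9/2 = 40.5 - 36 = 4.5.
       U_Y = n1*n2 - U_X = 32 - 4.5 = 27.5.
Step 4: Ties are present, so use the tie-corrected normal approximation (with continuity correction) for the p-value.
Step 5: p-value = 0.061271; compare to alpha = 0.1. reject H0.

U_X = 4.5, p = 0.061271, reject H0 at alpha = 0.1.


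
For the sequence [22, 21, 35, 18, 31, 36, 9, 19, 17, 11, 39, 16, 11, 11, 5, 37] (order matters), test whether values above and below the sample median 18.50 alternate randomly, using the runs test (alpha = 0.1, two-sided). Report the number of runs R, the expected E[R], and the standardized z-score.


Step 1: Compute median = 18.50; label A = above, B = below.
Labels in order: AAABAABABBABBBBA  (n_A = 8, n_B = 8)
Step 2: Count runs R = 9.
Step 3: Under H0 (random ordering), E[R] = 2*n_A*n_B/(n_A+n_B) + 1 = 2*8*8/16 + 1 = 9.0000.
        Var[R] = 2*n_A*n_B*(2*n_A*n_B - n_A - n_B) / ((n_A+n_B)^2 * (n_A+n_B-1)) = 14336/3840 = 3.7333.
        SD[R] = 1.9322.
Step 4: R = E[R], so z = 0 with no continuity correction.
Step 5: Two-sided p-value via normal approximation = 2*(1 - Phi(|z|)) = 1.000000.
Step 6: alpha = 0.1. fail to reject H0.

R = 9, z = 0.0000, p = 1.000000, fail to reject H0.


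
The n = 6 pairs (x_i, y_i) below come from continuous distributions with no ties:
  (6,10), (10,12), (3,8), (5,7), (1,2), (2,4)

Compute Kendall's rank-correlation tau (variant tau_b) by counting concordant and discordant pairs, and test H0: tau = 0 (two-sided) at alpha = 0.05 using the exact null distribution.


Step 1: Enumerate the 15 unordered pairs (i,j) with i<j and classify each by sign(x_j-x_i) * sign(y_j-y_i).
  (1,2):dx=+4,dy=+2->C; (1,3):dx=-3,dy=-2->C; (1,4):dx=-1,dy=-3->C; (1,5):dx=-5,dy=-8->C
  (1,6):dx=-4,dy=-6->C; (2,3):dx=-7,dy=-4->C; (2,4):dx=-5,dy=-5->C; (2,5):dx=-9,dy=-10->C
  (2,6):dx=-8,dy=-8->C; (3,4):dx=+2,dy=-1->D; (3,5):dx=-2,dy=-6->C; (3,6):dx=-1,dy=-4->C
  (4,5):dx=-4,dy=-5->C; (4,6):dx=-3,dy=-3->C; (5,6):dx=+1,dy=+2->C
Step 2: C = 14, D = 1, total pairs = 15.
Step 3: tau = (C - D)/(n(n-1)/2) = (14 - 1)/15 = 0.866667.
Step 4: Exact two-sided p-value (enumerate n! = 720 permutations of y under H0): p = 0.016667.
Step 5: alpha = 0.05. reject H0.

tau_b = 0.8667 (C=14, D=1), p = 0.016667, reject H0.


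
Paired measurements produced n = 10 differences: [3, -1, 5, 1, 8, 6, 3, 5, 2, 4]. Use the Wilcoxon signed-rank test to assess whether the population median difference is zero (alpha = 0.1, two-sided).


Step 1: Drop any zero differences (none here) and take |d_i|.
|d| = [3, 1, 5, 1, 8, 6, 3, 5, 2, 4]
Step 2: Midrank |d_i| (ties get averaged ranks).
ranks: |3|->4.5, |1|->1.5, |5|->7.5, |1|->1.5, |8|->10, |6|->9, |3|->4.5, |5|->7.5, |2|->3, |4|->6
Step 3: Attach original signs; sum ranks with positive sign and with negative sign.
W+ = 4.5 + 7.5 + 1.5 + 10 + 9 + 4.5 + 7.5 + 3 + 6 = 53.5
W- = 1.5 = 1.5
(Check: W+ + W- = 55 should equal n(n+1)/2 = 55.)
Step 4: Test statistic W = min(W+, W-) = 1.5.
Step 5: Ties in |d|, so use the tie-corrected normal approximation.
        E[W] = n(n+1)/4 = 10*11/4 = 27.5.
        Tie groups: |d|=1 (t=2), |d|=3 (t=2), |d|=5 (t=2); sum(t^3 - t) = 18.
        Var[W] = n(n+1)(2n+1)/24 - sum(t^3-t)/48 = 2310/24 - 18/48 = 95.875.
        z = (W - E[W]) / sqrt(Var[W]) = (1.5 - 27.5) / 9.7916 = -2.6553.
        Two-sided p = 2*Phi(z) = 0.007923.
Step 6: alpha = 0.1. reject H0.

W+ = 53.5, W- = 1.5, W = min = 1.5, p = 0.007923, reject H0.


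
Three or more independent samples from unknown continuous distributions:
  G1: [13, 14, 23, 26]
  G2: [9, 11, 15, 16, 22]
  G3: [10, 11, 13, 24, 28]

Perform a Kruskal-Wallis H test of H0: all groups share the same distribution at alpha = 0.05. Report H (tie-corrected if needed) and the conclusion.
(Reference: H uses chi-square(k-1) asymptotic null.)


Step 1: Combine all N = 14 observations and assign midranks.
sorted (value, group, rank): (9,G2,1), (10,G3,2), (11,G2,3.5), (11,G3,3.5), (13,G1,5.5), (13,G3,5.5), (14,G1,7), (15,G2,8), (16,G2,9), (22,G2,10), (23,G1,11), (24,G3,12), (26,G1,13), (28,G3,14)
Step 2: Sum ranks within each group.
R_1 = 36.5 (n_1 = 4)
R_2 = 31.5 (n_2 = 5)
R_3 = 37 (n_3 = 5)
Step 3: H = 12/(N(N+1)) * sum(R_i^2/n_i) - 3(N+1)
     = 12/(14*15) * (36.5^2/4 + 31.5^2/5 + 37^2/5) - 3*15
     = 0.057143 * 805.312 - 45
     = 1.017857.
Step 4: Ties present; correction factor C = 1 - 12/(14^3 - 14) = 0.995604. Corrected H = 1.017857 / 0.995604 = 1.022351.
Step 5: Under H0, H ~ chi^2(2); p-value = 0.599790.
Step 6: alpha = 0.05. fail to reject H0.

H = 1.0224, df = 2, p = 0.599790, fail to reject H0.


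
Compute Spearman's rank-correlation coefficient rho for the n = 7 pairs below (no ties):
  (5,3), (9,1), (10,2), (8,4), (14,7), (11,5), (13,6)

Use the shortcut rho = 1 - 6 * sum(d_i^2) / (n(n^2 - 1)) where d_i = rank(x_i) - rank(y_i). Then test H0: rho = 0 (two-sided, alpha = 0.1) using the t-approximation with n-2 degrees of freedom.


Step 1: Rank x and y separately (midranks; no ties here).
rank(x): 5->1, 9->3, 10->4, 8->2, 14->7, 11->5, 13->6
rank(y): 3->3, 1->1, 2->2, 4->4, 7->7, 5->5, 6->6
Step 2: d_i = R_x(i) - R_y(i); compute d_i^2.
  (1-3)^2=4, (3-1)^2=4, (4-2)^2=4, (2-4)^2=4, (7-7)^2=0, (5-5)^2=0, (6-6)^2=0
sum(d^2) = 16.
Step 3: rho = 1 - 6*16 / (7*(7^2 - 1)) = 1 - 96/336 = 0.714286.
Step 4: Under H0, t = rho * sqrt((n-2)/(1-rho^2)) = 2.2822 ~ t(5).
Step 5: Two-sided p-value from the t-distribution with 5 df = 0.071344.
Step 6: alpha = 0.1. reject H0.

rho = 0.7143, p = 0.071344, reject H0 at alpha = 0.1.


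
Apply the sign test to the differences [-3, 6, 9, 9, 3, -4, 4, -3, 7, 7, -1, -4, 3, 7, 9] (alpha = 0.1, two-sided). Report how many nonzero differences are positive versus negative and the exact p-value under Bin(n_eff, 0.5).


Step 1: Discard zero differences. Original n = 15; n_eff = number of nonzero differences = 15.
Nonzero differences (with sign): -3, +6, +9, +9, +3, -4, +4, -3, +7, +7, -1, -4, +3, +7, +9
Step 2: Count signs: positive = 10, negative = 5.
Step 3: Under H0: P(positive) = 0.5, so the number of positives S ~ Bin(15, 0.5).
Step 4: Two-sided exact p-value = sum of Bin(15,0.5) probabilities at or below the observed probability = 0.301758.
Step 5: alpha = 0.1. fail to reject H0.

n_eff = 15, pos = 10, neg = 5, p = 0.301758, fail to reject H0.


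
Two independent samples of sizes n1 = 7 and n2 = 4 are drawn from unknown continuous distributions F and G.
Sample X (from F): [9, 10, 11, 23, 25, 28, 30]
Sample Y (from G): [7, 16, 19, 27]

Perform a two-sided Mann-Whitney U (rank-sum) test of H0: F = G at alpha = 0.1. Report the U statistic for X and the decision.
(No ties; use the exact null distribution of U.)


Step 1: Combine and sort all 11 observations; assign midranks.
sorted (value, group): (7,Y), (9,X), (10,X), (11,X), (16,Y), (19,Y), (23,X), (25,X), (27,Y), (28,X), (30,X)
ranks: 7->1, 9->2, 10->3, 11->4, 16->5, 19->6, 23->7, 25->8, 27->9, 28->10, 30->11
Step 2: Rank sum for X: R1 = 2 + 3 + 4 + 7 + 8 + 10 + 11 = 45.
Step 3: U_X = R1 - n1(n1+1)/2 = 45 - 7*8/2 = 45 - 28 = 17.
       U_Y = n1*n2 - U_X = 28 - 17 = 11.
Step 4: No ties, so the exact null distribution of U (based on enumerating the C(11,7) = 330 equally likely rank assignments) gives the two-sided p-value.
Step 5: p-value = 0.648485; compare to alpha = 0.1. fail to reject H0.

U_X = 17, p = 0.648485, fail to reject H0 at alpha = 0.1.


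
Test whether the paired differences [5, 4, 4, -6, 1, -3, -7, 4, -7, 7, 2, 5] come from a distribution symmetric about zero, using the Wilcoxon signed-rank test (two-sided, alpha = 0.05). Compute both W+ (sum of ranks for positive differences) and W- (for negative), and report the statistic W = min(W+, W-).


Step 1: Drop any zero differences (none here) and take |d_i|.
|d| = [5, 4, 4, 6, 1, 3, 7, 4, 7, 7, 2, 5]
Step 2: Midrank |d_i| (ties get averaged ranks).
ranks: |5|->7.5, |4|->5, |4|->5, |6|->9, |1|->1, |3|->3, |7|->11, |4|->5, |7|->11, |7|->11, |2|->2, |5|->7.5
Step 3: Attach original signs; sum ranks with positive sign and with negative sign.
W+ = 7.5 + 5 + 5 + 1 + 5 + 11 + 2 + 7.5 = 44
W- = 9 + 3 + 11 + 11 = 34
(Check: W+ + W- = 78 should equal n(n+1)/2 = 78.)
Step 4: Test statistic W = min(W+, W-) = 34.
Step 5: Ties in |d|, so use the tie-corrected normal approximation.
        E[W] = n(n+1)/4 = 12*13/4 = 39.
        Tie groups: |d|=4 (t=3), |d|=5 (t=2), |d|=7 (t=3); sum(t^3 - t) = 54.
        Var[W] = n(n+1)(2n+1)/24 - sum(t^3-t)/48 = 3900/24 - 54/48 = 161.375.
        z = (W - E[W]) / sqrt(Var[W]) = (34 - 39) / 12.7033 = -0.3936.
        Two-sided p = 2*Phi(z) = 0.693879.
Step 6: alpha = 0.05. fail to reject H0.

W+ = 44, W- = 34, W = min = 34, p = 0.693879, fail to reject H0.


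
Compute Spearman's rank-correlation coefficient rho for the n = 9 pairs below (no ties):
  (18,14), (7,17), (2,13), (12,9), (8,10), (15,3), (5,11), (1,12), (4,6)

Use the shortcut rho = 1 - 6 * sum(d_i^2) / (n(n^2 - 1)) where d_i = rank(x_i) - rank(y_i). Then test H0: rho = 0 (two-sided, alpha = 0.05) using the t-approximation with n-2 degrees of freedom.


Step 1: Rank x and y separately (midranks; no ties here).
rank(x): 18->9, 7->5, 2->2, 12->7, 8->6, 15->8, 5->4, 1->1, 4->3
rank(y): 14->8, 17->9, 13->7, 9->3, 10->4, 3->1, 11->5, 12->6, 6->2
Step 2: d_i = R_x(i) - R_y(i); compute d_i^2.
  (9-8)^2=1, (5-9)^2=16, (2-7)^2=25, (7-3)^2=16, (6-4)^2=4, (8-1)^2=49, (4-5)^2=1, (1-6)^2=25, (3-2)^2=1
sum(d^2) = 138.
Step 3: rho = 1 - 6*138 / (9*(9^2 - 1)) = 1 - 828/720 = -0.150000.
Step 4: Under H0, t = rho * sqrt((n-2)/(1-rho^2)) = -0.4014 ~ t(7).
Step 5: Two-sided p-value from the t-distribution with 7 df = 0.700094.
Step 6: alpha = 0.05. fail to reject H0.

rho = -0.1500, p = 0.700094, fail to reject H0 at alpha = 0.05.


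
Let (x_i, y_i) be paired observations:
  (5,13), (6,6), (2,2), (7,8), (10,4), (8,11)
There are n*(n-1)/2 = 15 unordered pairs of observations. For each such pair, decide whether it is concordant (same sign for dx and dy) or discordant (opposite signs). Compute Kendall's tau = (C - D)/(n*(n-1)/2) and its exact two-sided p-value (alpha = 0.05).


Step 1: Enumerate the 15 unordered pairs (i,j) with i<j and classify each by sign(x_j-x_i) * sign(y_j-y_i).
  (1,2):dx=+1,dy=-7->D; (1,3):dx=-3,dy=-11->C; (1,4):dx=+2,dy=-5->D; (1,5):dx=+5,dy=-9->D
  (1,6):dx=+3,dy=-2->D; (2,3):dx=-4,dy=-4->C; (2,4):dx=+1,dy=+2->C; (2,5):dx=+4,dy=-2->D
  (2,6):dx=+2,dy=+5->C; (3,4):dx=+5,dy=+6->C; (3,5):dx=+8,dy=+2->C; (3,6):dx=+6,dy=+9->C
  (4,5):dx=+3,dy=-4->D; (4,6):dx=+1,dy=+3->C; (5,6):dx=-2,dy=+7->D
Step 2: C = 8, D = 7, total pairs = 15.
Step 3: tau = (C - D)/(n(n-1)/2) = (8 - 7)/15 = 0.066667.
Step 4: Exact two-sided p-value (enumerate n! = 720 permutations of y under H0): p = 1.000000.
Step 5: alpha = 0.05. fail to reject H0.

tau_b = 0.0667 (C=8, D=7), p = 1.000000, fail to reject H0.


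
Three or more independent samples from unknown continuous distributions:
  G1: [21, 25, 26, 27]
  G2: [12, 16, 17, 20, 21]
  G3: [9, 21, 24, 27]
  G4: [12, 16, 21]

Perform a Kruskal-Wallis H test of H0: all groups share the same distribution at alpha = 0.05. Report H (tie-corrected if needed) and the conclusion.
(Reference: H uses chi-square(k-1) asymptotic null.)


Step 1: Combine all N = 16 observations and assign midranks.
sorted (value, group, rank): (9,G3,1), (12,G2,2.5), (12,G4,2.5), (16,G2,4.5), (16,G4,4.5), (17,G2,6), (20,G2,7), (21,G1,9.5), (21,G2,9.5), (21,G3,9.5), (21,G4,9.5), (24,G3,12), (25,G1,13), (26,G1,14), (27,G1,15.5), (27,G3,15.5)
Step 2: Sum ranks within each group.
R_1 = 52 (n_1 = 4)
R_2 = 29.5 (n_2 = 5)
R_3 = 38 (n_3 = 4)
R_4 = 16.5 (n_4 = 3)
Step 3: H = 12/(N(N+1)) * sum(R_i^2/n_i) - 3(N+1)
     = 12/(16*17) * (52^2/4 + 29.5^2/5 + 38^2/4 + 16.5^2/3) - 3*17
     = 0.044118 * 1301.8 - 51
     = 6.432353.
Step 4: Ties present; correction factor C = 1 - 78/(16^3 - 16) = 0.980882. Corrected H = 6.432353 / 0.980882 = 6.557721.
Step 5: Under H0, H ~ chi^2(3); p-value = 0.087414.
Step 6: alpha = 0.05. fail to reject H0.

H = 6.5577, df = 3, p = 0.087414, fail to reject H0.


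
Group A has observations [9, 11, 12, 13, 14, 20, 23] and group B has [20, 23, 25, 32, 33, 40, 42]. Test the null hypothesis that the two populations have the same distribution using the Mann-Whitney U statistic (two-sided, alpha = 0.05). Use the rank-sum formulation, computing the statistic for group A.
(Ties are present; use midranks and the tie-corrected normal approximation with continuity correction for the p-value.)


Step 1: Combine and sort all 14 observations; assign midranks.
sorted (value, group): (9,X), (11,X), (12,X), (13,X), (14,X), (20,X), (20,Y), (23,X), (23,Y), (25,Y), (32,Y), (33,Y), (40,Y), (42,Y)
ranks: 9->1, 11->2, 12->3, 13->4, 14->5, 20->6.5, 20->6.5, 23->8.5, 23->8.5, 25->10, 32->11, 33->12, 40->13, 42->14
Step 2: Rank sum for X: R1 = 1 + 2 + 3 + 4 + 5 + 6.5 + 8.5 = 30.
Step 3: U_X = R1 - n1(n1+1)/2 = 30 - 7*8/2 = 30 - 28 = 2.
       U_Y = n1*n2 - U_X = 49 - 2 = 47.
Step 4: Ties are present, so use the tie-corrected normal approximation (with continuity correction) for the p-value.
Step 5: p-value = 0.004844; compare to alpha = 0.05. reject H0.

U_X = 2, p = 0.004844, reject H0 at alpha = 0.05.


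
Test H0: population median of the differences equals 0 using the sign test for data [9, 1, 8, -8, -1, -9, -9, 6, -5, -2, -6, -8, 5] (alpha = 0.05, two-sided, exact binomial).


Step 1: Discard zero differences. Original n = 13; n_eff = number of nonzero differences = 13.
Nonzero differences (with sign): +9, +1, +8, -8, -1, -9, -9, +6, -5, -2, -6, -8, +5
Step 2: Count signs: positive = 5, negative = 8.
Step 3: Under H0: P(positive) = 0.5, so the number of positives S ~ Bin(13, 0.5).
Step 4: Two-sided exact p-value = sum of Bin(13,0.5) probabilities at or below the observed probability = 0.581055.
Step 5: alpha = 0.05. fail to reject H0.

n_eff = 13, pos = 5, neg = 8, p = 0.581055, fail to reject H0.


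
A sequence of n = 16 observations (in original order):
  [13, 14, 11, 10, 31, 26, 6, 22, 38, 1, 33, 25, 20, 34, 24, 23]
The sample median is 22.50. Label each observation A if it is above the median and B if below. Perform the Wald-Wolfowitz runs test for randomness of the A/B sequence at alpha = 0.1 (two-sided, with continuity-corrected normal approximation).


Step 1: Compute median = 22.50; label A = above, B = below.
Labels in order: BBBBAABBABAABAAA  (n_A = 8, n_B = 8)
Step 2: Count runs R = 8.
Step 3: Under H0 (random ordering), E[R] = 2*n_A*n_B/(n_A+n_B) + 1 = 2*8*8/16 + 1 = 9.0000.
        Var[R] = 2*n_A*n_B*(2*n_A*n_B - n_A - n_B) / ((n_A+n_B)^2 * (n_A+n_B-1)) = 14336/3840 = 3.7333.
        SD[R] = 1.9322.
Step 4: Continuity-corrected z = (R + 0.5 - E[R]) / SD[R] = (8 + 0.5 - 9.0000) / 1.9322 = -0.2588.
Step 5: Two-sided p-value via normal approximation = 2*(1 - Phi(|z|)) = 0.795809.
Step 6: alpha = 0.1. fail to reject H0.

R = 8, z = -0.2588, p = 0.795809, fail to reject H0.


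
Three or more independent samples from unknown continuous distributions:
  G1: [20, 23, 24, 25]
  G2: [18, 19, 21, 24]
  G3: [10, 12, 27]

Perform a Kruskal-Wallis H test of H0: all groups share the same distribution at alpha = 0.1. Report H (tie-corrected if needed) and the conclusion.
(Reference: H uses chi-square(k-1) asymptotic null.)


Step 1: Combine all N = 11 observations and assign midranks.
sorted (value, group, rank): (10,G3,1), (12,G3,2), (18,G2,3), (19,G2,4), (20,G1,5), (21,G2,6), (23,G1,7), (24,G1,8.5), (24,G2,8.5), (25,G1,10), (27,G3,11)
Step 2: Sum ranks within each group.
R_1 = 30.5 (n_1 = 4)
R_2 = 21.5 (n_2 = 4)
R_3 = 14 (n_3 = 3)
Step 3: H = 12/(N(N+1)) * sum(R_i^2/n_i) - 3(N+1)
     = 12/(11*12) * (30.5^2/4 + 21.5^2/4 + 14^2/3) - 3*12
     = 0.090909 * 413.458 - 36
     = 1.587121.
Step 4: Ties present; correction factor C = 1 - 6/(11^3 - 11) = 0.995455. Corrected H = 1.587121 / 0.995455 = 1.594368.
Step 5: Under H0, H ~ chi^2(2); p-value = 0.450596.
Step 6: alpha = 0.1. fail to reject H0.

H = 1.5944, df = 2, p = 0.450596, fail to reject H0.


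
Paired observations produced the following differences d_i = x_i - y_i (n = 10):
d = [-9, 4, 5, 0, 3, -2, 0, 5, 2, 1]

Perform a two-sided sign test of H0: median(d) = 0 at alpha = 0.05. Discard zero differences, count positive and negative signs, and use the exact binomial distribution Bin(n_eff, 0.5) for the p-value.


Step 1: Discard zero differences. Original n = 10; n_eff = number of nonzero differences = 8.
Nonzero differences (with sign): -9, +4, +5, +3, -2, +5, +2, +1
Step 2: Count signs: positive = 6, negative = 2.
Step 3: Under H0: P(positive) = 0.5, so the number of positives S ~ Bin(8, 0.5).
Step 4: Two-sided exact p-value = sum of Bin(8,0.5) probabilities at or below the observed probability = 0.289062.
Step 5: alpha = 0.05. fail to reject H0.

n_eff = 8, pos = 6, neg = 2, p = 0.289062, fail to reject H0.


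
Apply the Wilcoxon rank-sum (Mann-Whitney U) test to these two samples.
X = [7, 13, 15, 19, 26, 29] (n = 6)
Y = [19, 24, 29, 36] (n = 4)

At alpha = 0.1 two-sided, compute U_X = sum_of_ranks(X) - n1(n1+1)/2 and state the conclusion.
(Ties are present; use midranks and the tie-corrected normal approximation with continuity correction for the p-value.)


Step 1: Combine and sort all 10 observations; assign midranks.
sorted (value, group): (7,X), (13,X), (15,X), (19,X), (19,Y), (24,Y), (26,X), (29,X), (29,Y), (36,Y)
ranks: 7->1, 13->2, 15->3, 19->4.5, 19->4.5, 24->6, 26->7, 29->8.5, 29->8.5, 36->10
Step 2: Rank sum for X: R1 = 1 + 2 + 3 + 4.5 + 7 + 8.5 = 26.
Step 3: U_X = R1 - n1(n1+1)/2 = 26 - 6*7/2 = 26 - 21 = 5.
       U_Y = n1*n2 - U_X = 24 - 5 = 19.
Step 4: Ties are present, so use the tie-corrected normal approximation (with continuity correction) for the p-value.
Step 5: p-value = 0.163233; compare to alpha = 0.1. fail to reject H0.

U_X = 5, p = 0.163233, fail to reject H0 at alpha = 0.1.


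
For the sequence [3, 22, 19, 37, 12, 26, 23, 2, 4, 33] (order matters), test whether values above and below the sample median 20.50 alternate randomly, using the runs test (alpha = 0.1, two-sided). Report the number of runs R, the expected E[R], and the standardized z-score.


Step 1: Compute median = 20.50; label A = above, B = below.
Labels in order: BABABAABBA  (n_A = 5, n_B = 5)
Step 2: Count runs R = 8.
Step 3: Under H0 (random ordering), E[R] = 2*n_A*n_B/(n_A+n_B) + 1 = 2*5*5/10 + 1 = 6.0000.
        Var[R] = 2*n_A*n_B*(2*n_A*n_B - n_A - n_B) / ((n_A+n_B)^2 * (n_A+n_B-1)) = 2000/900 = 2.2222.
        SD[R] = 1.4907.
Step 4: Continuity-corrected z = (R - 0.5 - E[R]) / SD[R] = (8 - 0.5 - 6.0000) / 1.4907 = 1.0062.
Step 5: Two-sided p-value via normal approximation = 2*(1 - Phi(|z|)) = 0.314305.
Step 6: alpha = 0.1. fail to reject H0.

R = 8, z = 1.0062, p = 0.314305, fail to reject H0.


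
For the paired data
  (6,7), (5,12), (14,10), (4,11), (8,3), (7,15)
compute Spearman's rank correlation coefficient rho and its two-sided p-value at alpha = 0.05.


Step 1: Rank x and y separately (midranks; no ties here).
rank(x): 6->3, 5->2, 14->6, 4->1, 8->5, 7->4
rank(y): 7->2, 12->5, 10->3, 11->4, 3->1, 15->6
Step 2: d_i = R_x(i) - R_y(i); compute d_i^2.
  (3-2)^2=1, (2-5)^2=9, (6-3)^2=9, (1-4)^2=9, (5-1)^2=16, (4-6)^2=4
sum(d^2) = 48.
Step 3: rho = 1 - 6*48 / (6*(6^2 - 1)) = 1 - 288/210 = -0.371429.
Step 4: Under H0, t = rho * sqrt((n-2)/(1-rho^2)) = -0.8001 ~ t(4).
Step 5: Two-sided p-value from the t-distribution with 4 df = 0.468478.
Step 6: alpha = 0.05. fail to reject H0.

rho = -0.3714, p = 0.468478, fail to reject H0 at alpha = 0.05.


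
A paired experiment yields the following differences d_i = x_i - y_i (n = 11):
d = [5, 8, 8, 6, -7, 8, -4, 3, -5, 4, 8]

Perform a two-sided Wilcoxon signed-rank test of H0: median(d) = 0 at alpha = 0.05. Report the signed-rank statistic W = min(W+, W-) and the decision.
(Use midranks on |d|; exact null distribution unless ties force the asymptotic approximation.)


Step 1: Drop any zero differences (none here) and take |d_i|.
|d| = [5, 8, 8, 6, 7, 8, 4, 3, 5, 4, 8]
Step 2: Midrank |d_i| (ties get averaged ranks).
ranks: |5|->4.5, |8|->9.5, |8|->9.5, |6|->6, |7|->7, |8|->9.5, |4|->2.5, |3|->1, |5|->4.5, |4|->2.5, |8|->9.5
Step 3: Attach original signs; sum ranks with positive sign and with negative sign.
W+ = 4.5 + 9.5 + 9.5 + 6 + 9.5 + 1 + 2.5 + 9.5 = 52
W- = 7 + 2.5 + 4.5 = 14
(Check: W+ + W- = 66 should equal n(n+1)/2 = 66.)
Step 4: Test statistic W = min(W+, W-) = 14.
Step 5: Ties in |d|, so use the tie-corrected normal approximation.
        E[W] = n(n+1)/4 = 11*12/4 = 33.
        Tie groups: |d|=4 (t=2), |d|=5 (t=2), |d|=8 (t=4); sum(t^3 - t) = 72.
        Var[W] = n(n+1)(2n+1)/24 - sum(t^3-t)/48 = 3036/24 - 72/48 = 125.
        z = (W - E[W]) / sqrt(Var[W]) = (14 - 33) / 11.1803 = -1.6994.
        Two-sided p = 2*Phi(z) = 0.089242.
Step 6: alpha = 0.05. fail to reject H0.

W+ = 52, W- = 14, W = min = 14, p = 0.089242, fail to reject H0.


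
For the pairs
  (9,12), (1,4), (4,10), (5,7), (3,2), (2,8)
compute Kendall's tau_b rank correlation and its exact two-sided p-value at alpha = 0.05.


Step 1: Enumerate the 15 unordered pairs (i,j) with i<j and classify each by sign(x_j-x_i) * sign(y_j-y_i).
  (1,2):dx=-8,dy=-8->C; (1,3):dx=-5,dy=-2->C; (1,4):dx=-4,dy=-5->C; (1,5):dx=-6,dy=-10->C
  (1,6):dx=-7,dy=-4->C; (2,3):dx=+3,dy=+6->C; (2,4):dx=+4,dy=+3->C; (2,5):dx=+2,dy=-2->D
  (2,6):dx=+1,dy=+4->C; (3,4):dx=+1,dy=-3->D; (3,5):dx=-1,dy=-8->C; (3,6):dx=-2,dy=-2->C
  (4,5):dx=-2,dy=-5->C; (4,6):dx=-3,dy=+1->D; (5,6):dx=-1,dy=+6->D
Step 2: C = 11, D = 4, total pairs = 15.
Step 3: tau = (C - D)/(n(n-1)/2) = (11 - 4)/15 = 0.466667.
Step 4: Exact two-sided p-value (enumerate n! = 720 permutations of y under H0): p = 0.272222.
Step 5: alpha = 0.05. fail to reject H0.

tau_b = 0.4667 (C=11, D=4), p = 0.272222, fail to reject H0.


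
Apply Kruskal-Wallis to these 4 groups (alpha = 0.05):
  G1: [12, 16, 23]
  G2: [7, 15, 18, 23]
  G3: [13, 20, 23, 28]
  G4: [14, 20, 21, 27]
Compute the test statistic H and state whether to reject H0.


Step 1: Combine all N = 15 observations and assign midranks.
sorted (value, group, rank): (7,G2,1), (12,G1,2), (13,G3,3), (14,G4,4), (15,G2,5), (16,G1,6), (18,G2,7), (20,G3,8.5), (20,G4,8.5), (21,G4,10), (23,G1,12), (23,G2,12), (23,G3,12), (27,G4,14), (28,G3,15)
Step 2: Sum ranks within each group.
R_1 = 20 (n_1 = 3)
R_2 = 25 (n_2 = 4)
R_3 = 38.5 (n_3 = 4)
R_4 = 36.5 (n_4 = 4)
Step 3: H = 12/(N(N+1)) * sum(R_i^2/n_i) - 3(N+1)
     = 12/(15*16) * (20^2/3 + 25^2/4 + 38.5^2/4 + 36.5^2/4) - 3*16
     = 0.050000 * 993.208 - 48
     = 1.660417.
Step 4: Ties present; correction factor C = 1 - 30/(15^3 - 15) = 0.991071. Corrected H = 1.660417 / 0.991071 = 1.675375.
Step 5: Under H0, H ~ chi^2(3); p-value = 0.642422.
Step 6: alpha = 0.05. fail to reject H0.

H = 1.6754, df = 3, p = 0.642422, fail to reject H0.


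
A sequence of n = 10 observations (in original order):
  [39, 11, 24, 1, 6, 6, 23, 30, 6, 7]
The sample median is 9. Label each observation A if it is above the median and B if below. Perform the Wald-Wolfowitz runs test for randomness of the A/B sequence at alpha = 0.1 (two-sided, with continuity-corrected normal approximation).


Step 1: Compute median = 9; label A = above, B = below.
Labels in order: AAABBBAABB  (n_A = 5, n_B = 5)
Step 2: Count runs R = 4.
Step 3: Under H0 (random ordering), E[R] = 2*n_A*n_B/(n_A+n_B) + 1 = 2*5*5/10 + 1 = 6.0000.
        Var[R] = 2*n_A*n_B*(2*n_A*n_B - n_A - n_B) / ((n_A+n_B)^2 * (n_A+n_B-1)) = 2000/900 = 2.2222.
        SD[R] = 1.4907.
Step 4: Continuity-corrected z = (R + 0.5 - E[R]) / SD[R] = (4 + 0.5 - 6.0000) / 1.4907 = -1.0062.
Step 5: Two-sided p-value via normal approximation = 2*(1 - Phi(|z|)) = 0.314305.
Step 6: alpha = 0.1. fail to reject H0.

R = 4, z = -1.0062, p = 0.314305, fail to reject H0.


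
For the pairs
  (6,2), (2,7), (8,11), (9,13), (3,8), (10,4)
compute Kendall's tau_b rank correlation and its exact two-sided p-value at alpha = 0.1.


Step 1: Enumerate the 15 unordered pairs (i,j) with i<j and classify each by sign(x_j-x_i) * sign(y_j-y_i).
  (1,2):dx=-4,dy=+5->D; (1,3):dx=+2,dy=+9->C; (1,4):dx=+3,dy=+11->C; (1,5):dx=-3,dy=+6->D
  (1,6):dx=+4,dy=+2->C; (2,3):dx=+6,dy=+4->C; (2,4):dx=+7,dy=+6->C; (2,5):dx=+1,dy=+1->C
  (2,6):dx=+8,dy=-3->D; (3,4):dx=+1,dy=+2->C; (3,5):dx=-5,dy=-3->C; (3,6):dx=+2,dy=-7->D
  (4,5):dx=-6,dy=-5->C; (4,6):dx=+1,dy=-9->D; (5,6):dx=+7,dy=-4->D
Step 2: C = 9, D = 6, total pairs = 15.
Step 3: tau = (C - D)/(n(n-1)/2) = (9 - 6)/15 = 0.200000.
Step 4: Exact two-sided p-value (enumerate n! = 720 permutations of y under H0): p = 0.719444.
Step 5: alpha = 0.1. fail to reject H0.

tau_b = 0.2000 (C=9, D=6), p = 0.719444, fail to reject H0.


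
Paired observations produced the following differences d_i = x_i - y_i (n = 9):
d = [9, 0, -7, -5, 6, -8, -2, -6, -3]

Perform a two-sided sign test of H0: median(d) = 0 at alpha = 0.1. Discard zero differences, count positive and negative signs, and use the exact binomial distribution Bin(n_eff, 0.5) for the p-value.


Step 1: Discard zero differences. Original n = 9; n_eff = number of nonzero differences = 8.
Nonzero differences (with sign): +9, -7, -5, +6, -8, -2, -6, -3
Step 2: Count signs: positive = 2, negative = 6.
Step 3: Under H0: P(positive) = 0.5, so the number of positives S ~ Bin(8, 0.5).
Step 4: Two-sided exact p-value = sum of Bin(8,0.5) probabilities at or below the observed probability = 0.289062.
Step 5: alpha = 0.1. fail to reject H0.

n_eff = 8, pos = 2, neg = 6, p = 0.289062, fail to reject H0.
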